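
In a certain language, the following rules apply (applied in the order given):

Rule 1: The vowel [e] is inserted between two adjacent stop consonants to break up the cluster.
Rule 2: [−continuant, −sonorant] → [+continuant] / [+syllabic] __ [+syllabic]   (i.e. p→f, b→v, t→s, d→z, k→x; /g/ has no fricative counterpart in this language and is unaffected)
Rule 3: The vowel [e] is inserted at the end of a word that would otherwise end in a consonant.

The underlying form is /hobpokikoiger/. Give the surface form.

hovefoxixoigere

Rule 1 (stop-cluster e-epenthesis): /b/ and /p/ form a stop–stop cluster, so [e] is inserted between them. /hobpokikoiger/ → hobepokikoiger.
Rule 2 (intervocalic spirantization): /b/ is a stop between vowels /o/ and /e/, so it spirantizes to the fricative [v]. /p/ is a stop between vowels /e/ and /o/, so it spirantizes to the fricative [f]. /k/ is a stop between vowels /o/ and /i/, so it spirantizes to the fricative [x]. /k/ is a stop between vowels /i/ and /o/, so it spirantizes to the fricative [x]. /hobepokikoiger/ → hovefoxixoiger.
Rule 3 (final e-epenthesis): the form ends in the consonant /r/, so [e] is inserted word-finally. /hovefoxixoiger/ → hovefoxixoigere.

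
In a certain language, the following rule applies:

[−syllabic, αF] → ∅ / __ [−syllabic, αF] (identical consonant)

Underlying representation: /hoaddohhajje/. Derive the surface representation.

hoadohaje

/dd/ is a geminate; the first /d/ deletes.
/hh/ is a geminate; the first /h/ deletes.
/jj/ is a geminate; the first /j/ deletes.
Surface form: [hoadohaje].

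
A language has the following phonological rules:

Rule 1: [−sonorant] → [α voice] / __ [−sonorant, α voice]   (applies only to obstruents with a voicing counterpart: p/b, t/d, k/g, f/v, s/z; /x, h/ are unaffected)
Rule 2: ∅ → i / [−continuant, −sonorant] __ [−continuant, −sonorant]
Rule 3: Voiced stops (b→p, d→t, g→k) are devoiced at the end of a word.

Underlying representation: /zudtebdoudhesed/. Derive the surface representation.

zutitebidoutheset

Rule 1 (regressive voicing assimilation): /d/ precedes the voiceless obstruent /t/, so it devoices to [t] by assimilation. /d/ precedes the voiceless obstruent /h/, so it devoices to [t] by assimilation. /zudtebdoudhesed/ → zuttebdouthesed.
Rule 2 (stop-cluster i-epenthesis): /t/ and /t/ form a stop–stop cluster, so [i] is inserted between them. /b/ and /d/ form a stop–stop cluster, so [i] is inserted between them. /zuttebdouthesed/ → zutitebidouthesed.
Rule 3 (final devoicing): /d/ is a voiced stop in word-final position, so it devoices to [t]. /zutitebidouthesed/ → zutitebidoutheset.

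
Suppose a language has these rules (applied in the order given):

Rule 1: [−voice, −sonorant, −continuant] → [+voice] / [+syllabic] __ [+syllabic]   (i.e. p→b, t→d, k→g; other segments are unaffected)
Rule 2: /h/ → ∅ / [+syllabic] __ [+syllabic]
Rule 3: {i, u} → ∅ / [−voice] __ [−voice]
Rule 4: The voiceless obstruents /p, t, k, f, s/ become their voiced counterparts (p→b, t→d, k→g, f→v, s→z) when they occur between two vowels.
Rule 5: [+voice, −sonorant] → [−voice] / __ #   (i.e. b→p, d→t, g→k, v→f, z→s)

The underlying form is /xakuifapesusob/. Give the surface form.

Rule 1 (intervocalic voicing): /k/ is a voiceless stop between vowels /a/ and /u/, so it voices to [g]. /p/ is a voiceless stop between vowels /a/ and /e/, so it voices to [b]. /xakuifapesusob/ → xaguifabesusob.
Rule 2 (intervocalic h-deletion): no segment meets the environment; /xaguifabesusob/ is unchanged.
Rule 3 (high vowel syncope): /u/ is a high vowel flanked by voiceless consonants /s/ and /s/, so it deletes. /xaguifabesusob/ → xaguifabessob.
Rule 4 (intervocalic voicing): /f/ is a voiceless obstruent between vowels /i/ and /a/, so it voices to [v]. /xaguifabessob/ → xaguivabessob.
Rule 5 (final devoicing): /b/ is a voiced obstruent in word-final position, so it devoices to [p]. /xaguivabessob/ → xaguivabessop.

xaguivabessop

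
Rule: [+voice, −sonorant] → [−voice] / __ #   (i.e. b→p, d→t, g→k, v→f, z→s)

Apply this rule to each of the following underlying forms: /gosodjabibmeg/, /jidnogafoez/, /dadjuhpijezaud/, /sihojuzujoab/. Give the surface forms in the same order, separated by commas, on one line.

/gosodjabibmeg/: /g/ is a voiced obstruent in word-final position, so it devoices to [k]. → [gosodjabibmek].
/jidnogafoez/: /z/ is a voiced obstruent in word-final position, so it devoices to [s]. → [jidnogafoes].
/dadjuhpijezaud/: /d/ is a voiced obstruent in word-final position, so it devoices to [t]. → [dadjuhpijezaut].
/sihojuzujoab/: /b/ is a voiced obstruent in word-final position, so it devoices to [p]. → [sihojuzujoap].

gosodjabibmek, jidnogafoes, dadjuhpijezaut, sihojuzujoap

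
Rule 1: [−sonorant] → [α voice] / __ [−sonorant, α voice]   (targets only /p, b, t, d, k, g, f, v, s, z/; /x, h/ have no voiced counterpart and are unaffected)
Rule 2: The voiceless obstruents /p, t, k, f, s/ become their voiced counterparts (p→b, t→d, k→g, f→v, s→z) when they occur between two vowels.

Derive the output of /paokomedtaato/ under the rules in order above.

Rule 1 (regressive voicing assimilation): /d/ precedes the voiceless obstruent /t/, so it devoices to [t] by assimilation. /paokomedtaato/ → paokomettaato.
Rule 2 (intervocalic voicing): /k/ is a voiceless obstruent between vowels /o/ and /o/, so it voices to [g]. /t/ is a voiceless obstruent between vowels /a/ and /o/, so it voices to [d]. /paokomettaato/ → paogomettaado.

paogomettaado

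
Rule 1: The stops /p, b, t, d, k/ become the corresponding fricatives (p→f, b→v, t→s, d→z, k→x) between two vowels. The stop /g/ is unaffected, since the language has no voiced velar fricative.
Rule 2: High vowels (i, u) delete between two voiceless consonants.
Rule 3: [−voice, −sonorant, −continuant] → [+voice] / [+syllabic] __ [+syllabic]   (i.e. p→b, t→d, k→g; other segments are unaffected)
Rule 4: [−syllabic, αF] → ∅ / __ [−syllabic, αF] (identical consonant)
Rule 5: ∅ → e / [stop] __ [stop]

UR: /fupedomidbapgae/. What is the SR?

Rule 1 (intervocalic spirantization): /p/ is a stop between vowels /u/ and /e/, so it spirantizes to the fricative [f]. /d/ is a stop between vowels /e/ and /o/, so it spirantizes to the fricative [z]. /fupedomidbapgae/ → fufezomidbapgae.
Rule 2 (high vowel syncope): /u/ is a high vowel flanked by voiceless consonants /f/ and /f/, so it deletes. /fufezomidbapgae/ → ffezomidbapgae.
Rule 3 (intervocalic voicing): no segment meets the environment; /ffezomidbapgae/ is unchanged.
Rule 4 (degemination): /ff/ is a geminate; the first /f/ deletes. /ffezomidbapgae/ → fezomidbapgae.
Rule 5 (stop-cluster e-epenthesis): /d/ and /b/ form a stop–stop cluster, so [e] is inserted between them. /p/ and /g/ form a stop–stop cluster, so [e] is inserted between them. /fezomidbapgae/ → fezomidebapegae.

fezomidebapegae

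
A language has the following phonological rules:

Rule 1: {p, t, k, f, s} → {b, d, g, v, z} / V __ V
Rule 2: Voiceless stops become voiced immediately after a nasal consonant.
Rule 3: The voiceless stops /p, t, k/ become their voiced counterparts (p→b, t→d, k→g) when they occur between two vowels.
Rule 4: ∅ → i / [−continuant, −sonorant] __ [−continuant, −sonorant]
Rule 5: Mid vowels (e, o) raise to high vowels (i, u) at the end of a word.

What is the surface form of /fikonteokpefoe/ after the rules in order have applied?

Rule 1 (intervocalic voicing): /k/ is a voiceless obstruent between vowels /i/ and /o/, so it voices to [g]. /f/ is a voiceless obstruent between vowels /e/ and /o/, so it voices to [v]. /fikonteokpefoe/ → figonteokpevoe.
Rule 2 (post-nasal voicing): /t/ is a voiceless stop immediately after the nasal /n/, so it voices to [d]. /figonteokpevoe/ → figondeokpevoe.
Rule 3 (intervocalic voicing): no segment meets the environment; /figondeokpevoe/ is unchanged.
Rule 4 (stop-cluster i-epenthesis): /k/ and /p/ form a stop–stop cluster, so [i] is inserted between them. /figondeokpevoe/ → figondeokipevoe.
Rule 5 (final vowel raising): /e/ is a mid vowel in word-final position, so it raises to [i]. /figondeokipevoe/ → figondeokipevoi.

figondeokipevoi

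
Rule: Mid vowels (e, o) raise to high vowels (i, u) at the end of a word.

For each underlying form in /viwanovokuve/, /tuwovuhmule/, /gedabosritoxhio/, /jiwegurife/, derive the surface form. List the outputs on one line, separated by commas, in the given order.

/viwanovokuve/: /e/ is a mid vowel in word-final position, so it raises to [i]. → [viwanovokuvi].
/tuwovuhmule/: /e/ is a mid vowel in word-final position, so it raises to [i]. → [tuwovuhmuli].
/gedabosritoxhio/: /o/ is a mid vowel in word-final position, so it raises to [u]. → [gedabosritoxhiu].
/jiwegurife/: /e/ is a mid vowel in word-final position, so it raises to [i]. → [jiwegurifi].

viwanovokuvi, tuwovuhmuli, gedabosritoxhiu, jiwegurifi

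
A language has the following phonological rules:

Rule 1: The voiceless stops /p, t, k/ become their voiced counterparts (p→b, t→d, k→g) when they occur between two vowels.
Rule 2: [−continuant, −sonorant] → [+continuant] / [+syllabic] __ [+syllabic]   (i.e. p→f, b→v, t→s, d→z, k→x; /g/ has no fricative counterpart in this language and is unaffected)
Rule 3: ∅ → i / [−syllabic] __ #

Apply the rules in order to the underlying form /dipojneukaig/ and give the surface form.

divojneugaigi

Rule 1 (intervocalic voicing): /p/ is a voiceless stop between vowels /i/ and /o/, so it voices to [b]. /k/ is a voiceless stop between vowels /u/ and /a/, so it voices to [g]. /dipojneukaig/ → dibojneugaig.
Rule 2 (intervocalic spirantization): /b/ is a stop between vowels /i/ and /o/, so it spirantizes to the fricative [v]. /dibojneugaig/ → divojneugaig.
Rule 3 (final i-epenthesis): the form ends in the consonant /g/, so [i] is inserted word-finally. /divojneugaig/ → divojneugaigi.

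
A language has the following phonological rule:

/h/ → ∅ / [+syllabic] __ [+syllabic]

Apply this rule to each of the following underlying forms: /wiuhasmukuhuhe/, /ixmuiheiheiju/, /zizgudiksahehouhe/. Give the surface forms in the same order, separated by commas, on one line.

/wiuhasmukuhuhe/: /h/ occurs between vowels /u/ and /a/, so it deletes. /h/ occurs between vowels /u/ and /u/, so it deletes. /h/ occurs between vowels /u/ and /e/, so it deletes. → [wiuasmukuue].
/ixmuiheiheiju/: /h/ occurs between vowels /i/ and /e/, so it deletes. /h/ occurs between vowels /i/ and /e/, so it deletes. → [ixmuieieiju].
/zizgudiksahehouhe/: /h/ occurs between vowels /a/ and /e/, so it deletes. /h/ occurs between vowels /e/ and /o/, so it deletes. /h/ occurs between vowels /u/ and /e/, so it deletes. → [zizgudiksaeoue].

wiuasmukuue, ixmuieieiju, zizgudiksaeoue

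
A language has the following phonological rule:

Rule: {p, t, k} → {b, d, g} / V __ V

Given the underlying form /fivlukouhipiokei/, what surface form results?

/k/ is a voiceless stop between vowels /u/ and /o/, so it voices to [g].
/p/ is a voiceless stop between vowels /i/ and /i/, so it voices to [b].
/k/ is a voiceless stop between vowels /o/ and /e/, so it voices to [g].
Surface form: [fivlugouhibiogei].

fivlugouhibiogei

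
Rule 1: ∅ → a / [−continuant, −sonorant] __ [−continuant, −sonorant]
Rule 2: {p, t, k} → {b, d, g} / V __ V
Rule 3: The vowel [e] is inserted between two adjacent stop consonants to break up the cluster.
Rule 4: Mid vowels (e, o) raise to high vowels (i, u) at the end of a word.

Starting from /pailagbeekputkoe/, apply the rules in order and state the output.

pailagabeegabudagoi

Rule 1 (stop-cluster a-epenthesis): /g/ and /b/ form a stop–stop cluster, so [a] is inserted between them. /k/ and /p/ form a stop–stop cluster, so [a] is inserted between them. /t/ and /k/ form a stop–stop cluster, so [a] is inserted between them. /pailagbeekputkoe/ → pailagabeekaputakoe.
Rule 2 (intervocalic voicing): /k/ is a voiceless stop between vowels /e/ and /a/, so it voices to [g]. /p/ is a voiceless stop between vowels /a/ and /u/, so it voices to [b]. /t/ is a voiceless stop between vowels /u/ and /a/, so it voices to [d]. /k/ is a voiceless stop between vowels /a/ and /o/, so it voices to [g]. /pailagabeekaputakoe/ → pailagabeegabudagoe.
Rule 3 (stop-cluster e-epenthesis): no segment meets the environment; /pailagabeegabudagoe/ is unchanged.
Rule 4 (final vowel raising): /e/ is a mid vowel in word-final position, so it raises to [i]. /pailagabeegabudagoe/ → pailagabeegabudagoi.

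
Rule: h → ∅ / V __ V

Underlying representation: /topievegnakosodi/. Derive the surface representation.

topievegnakosodi

No segment of /topievegnakosodi/ meets the structural description of the rule, so the form surfaces unchanged.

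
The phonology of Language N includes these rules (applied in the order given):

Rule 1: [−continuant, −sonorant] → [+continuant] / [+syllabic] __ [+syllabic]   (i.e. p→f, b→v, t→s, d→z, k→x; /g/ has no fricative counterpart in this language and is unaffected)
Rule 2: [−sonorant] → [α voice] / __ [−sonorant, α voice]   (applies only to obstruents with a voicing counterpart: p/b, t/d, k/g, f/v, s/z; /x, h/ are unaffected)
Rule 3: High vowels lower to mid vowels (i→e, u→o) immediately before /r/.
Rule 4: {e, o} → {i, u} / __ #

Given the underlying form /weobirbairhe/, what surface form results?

Rule 1 (intervocalic spirantization): /b/ is a stop between vowels /o/ and /i/, so it spirantizes to the fricative [v]. /weobirbairhe/ → weovirbairhe.
Rule 2 (regressive voicing assimilation): no segment meets the environment; /weovirbairhe/ is unchanged.
Rule 3 (pre-rhotic lowering): /i/ is a high vowel immediately before /r/, so it lowers to [e]. /i/ is a high vowel immediately before /r/, so it lowers to [e]. /weovirbairhe/ → weoverbaerhe.
Rule 4 (final vowel raising): /e/ is a mid vowel in word-final position, so it raises to [i]. /weoverbaerhe/ → weoverbaerhi.

weoverbaerhi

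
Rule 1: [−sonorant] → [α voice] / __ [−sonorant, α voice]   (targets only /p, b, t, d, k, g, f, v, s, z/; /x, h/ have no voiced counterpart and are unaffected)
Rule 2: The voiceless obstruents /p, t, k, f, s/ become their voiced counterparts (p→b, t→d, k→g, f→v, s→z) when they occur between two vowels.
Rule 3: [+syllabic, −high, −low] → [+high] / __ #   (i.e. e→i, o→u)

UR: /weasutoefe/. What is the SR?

Rule 1 (regressive voicing assimilation): no segment meets the environment; /weasutoefe/ is unchanged.
Rule 2 (intervocalic voicing): /s/ is a voiceless obstruent between vowels /a/ and /u/, so it voices to [z]. /t/ is a voiceless obstruent between vowels /u/ and /o/, so it voices to [d]. /f/ is a voiceless obstruent between vowels /e/ and /e/, so it voices to [v]. /weasutoefe/ → weazudoeve.
Rule 3 (final vowel raising): /e/ is a mid vowel in word-final position, so it raises to [i]. /weazudoeve/ → weazudoevi.

weazudoevi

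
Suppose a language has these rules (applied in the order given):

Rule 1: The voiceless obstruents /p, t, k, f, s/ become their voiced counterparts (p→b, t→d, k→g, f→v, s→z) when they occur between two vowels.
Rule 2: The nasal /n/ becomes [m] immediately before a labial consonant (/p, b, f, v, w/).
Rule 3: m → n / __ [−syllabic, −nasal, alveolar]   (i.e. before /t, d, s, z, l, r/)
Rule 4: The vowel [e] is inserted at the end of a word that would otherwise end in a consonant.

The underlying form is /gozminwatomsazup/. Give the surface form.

gozmimwadonsazupe

Rule 1 (intervocalic voicing): /t/ is a voiceless obstruent between vowels /a/ and /o/, so it voices to [d]. /gozminwatomsazup/ → gozminwadomsazup.
Rule 2 (nasal place assimilation): /n/ precedes the labial consonant /w/, so it assimilates in place to [m]. /gozminwadomsazup/ → gozmimwadomsazup.
Rule 3 (nasal place assimilation): /m/ precedes the alveolar consonant /s/, so it assimilates in place to [n]. /gozmimwadomsazup/ → gozmimwadonsazup.
Rule 4 (final e-epenthesis): the form ends in the consonant /p/, so [e] is inserted word-finally. /gozmimwadonsazup/ → gozmimwadonsazupe.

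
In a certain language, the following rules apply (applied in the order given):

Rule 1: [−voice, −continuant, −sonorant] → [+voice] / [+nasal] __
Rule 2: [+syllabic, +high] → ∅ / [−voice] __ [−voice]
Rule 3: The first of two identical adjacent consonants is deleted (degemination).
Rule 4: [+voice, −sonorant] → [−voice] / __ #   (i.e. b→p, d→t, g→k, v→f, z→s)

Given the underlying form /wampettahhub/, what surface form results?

wambetahup

Rule 1 (post-nasal voicing): /p/ is a voiceless stop immediately after the nasal /m/, so it voices to [b]. /wampettahhub/ → wambettahhub.
Rule 2 (high vowel syncope): no segment meets the environment; /wambettahhub/ is unchanged.
Rule 3 (degemination): /tt/ is a geminate; the first /t/ deletes. /hh/ is a geminate; the first /h/ deletes. /wambettahhub/ → wambetahub.
Rule 4 (final devoicing): /b/ is a voiced obstruent in word-final position, so it devoices to [p]. /wambetahub/ → wambetahup.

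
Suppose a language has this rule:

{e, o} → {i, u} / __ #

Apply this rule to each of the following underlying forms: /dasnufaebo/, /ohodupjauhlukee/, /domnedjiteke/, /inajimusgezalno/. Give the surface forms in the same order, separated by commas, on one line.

/dasnufaebo/: /o/ is a mid vowel in word-final position, so it raises to [u]. → [dasnufaebu].
/ohodupjauhlukee/: /e/ is a mid vowel in word-final position, so it raises to [i]. → [ohodupjauhlukei].
/domnedjiteke/: /e/ is a mid vowel in word-final position, so it raises to [i]. → [domnedjiteki].
/inajimusgezalno/: /o/ is a mid vowel in word-final position, so it raises to [u]. → [inajimusgezalnu].

dasnufaebu, ohodupjauhlukei, domnedjiteki, inajimusgezalnu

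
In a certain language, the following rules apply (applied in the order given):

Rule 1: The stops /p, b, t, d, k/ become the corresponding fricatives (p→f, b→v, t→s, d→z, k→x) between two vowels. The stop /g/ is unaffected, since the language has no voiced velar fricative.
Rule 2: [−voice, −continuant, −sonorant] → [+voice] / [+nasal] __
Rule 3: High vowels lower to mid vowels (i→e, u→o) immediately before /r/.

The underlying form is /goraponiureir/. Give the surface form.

gorafonioreer

Rule 1 (intervocalic spirantization): /p/ is a stop between vowels /a/ and /o/, so it spirantizes to the fricative [f]. /goraponiureir/ → gorafoniureir.
Rule 2 (post-nasal voicing): no segment meets the environment; /gorafoniureir/ is unchanged.
Rule 3 (pre-rhotic lowering): /u/ is a high vowel immediately before /r/, so it lowers to [o]. /i/ is a high vowel immediately before /r/, so it lowers to [e]. /gorafoniureir/ → gorafonioreer.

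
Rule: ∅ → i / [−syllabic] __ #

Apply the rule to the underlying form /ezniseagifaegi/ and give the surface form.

No segment of /ezniseagifaegi/ meets the structural description of the rule, so the form surfaces unchanged.

ezniseagifaegi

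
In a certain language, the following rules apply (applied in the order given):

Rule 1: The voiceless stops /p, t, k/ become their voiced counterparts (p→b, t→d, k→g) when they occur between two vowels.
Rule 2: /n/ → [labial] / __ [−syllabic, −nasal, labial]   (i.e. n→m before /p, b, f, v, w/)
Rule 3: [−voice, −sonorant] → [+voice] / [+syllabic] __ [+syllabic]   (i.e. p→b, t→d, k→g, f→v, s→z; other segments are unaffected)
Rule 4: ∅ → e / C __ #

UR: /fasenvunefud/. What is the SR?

Rule 1 (intervocalic voicing): no segment meets the environment; /fasenvunefud/ is unchanged.
Rule 2 (nasal place assimilation): /n/ precedes the labial consonant /v/, so it assimilates in place to [m]. /fasenvunefud/ → fasemvunefud.
Rule 3 (intervocalic voicing): /s/ is a voiceless obstruent between vowels /a/ and /e/, so it voices to [z]. /f/ is a voiceless obstruent between vowels /e/ and /u/, so it voices to [v]. /fasemvunefud/ → fazemvunevud.
Rule 4 (final e-epenthesis): the form ends in the consonant /d/, so [e] is inserted word-finally. /fazemvunevud/ → fazemvunevude.

fazemvunevude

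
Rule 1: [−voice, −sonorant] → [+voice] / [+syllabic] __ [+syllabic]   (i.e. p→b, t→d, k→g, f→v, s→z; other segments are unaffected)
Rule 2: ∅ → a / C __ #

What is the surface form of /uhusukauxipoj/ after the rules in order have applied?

Rule 1 (intervocalic voicing): /s/ is a voiceless obstruent between vowels /u/ and /u/, so it voices to [z]. /k/ is a voiceless obstruent between vowels /u/ and /a/, so it voices to [g]. /p/ is a voiceless obstruent between vowels /i/ and /o/, so it voices to [b]. /uhusukauxipoj/ → uhuzugauxiboj.
Rule 2 (final a-epenthesis): the form ends in the consonant /j/, so [a] is inserted word-finally. /uhuzugauxiboj/ → uhuzugauxiboja.

uhuzugauxiboja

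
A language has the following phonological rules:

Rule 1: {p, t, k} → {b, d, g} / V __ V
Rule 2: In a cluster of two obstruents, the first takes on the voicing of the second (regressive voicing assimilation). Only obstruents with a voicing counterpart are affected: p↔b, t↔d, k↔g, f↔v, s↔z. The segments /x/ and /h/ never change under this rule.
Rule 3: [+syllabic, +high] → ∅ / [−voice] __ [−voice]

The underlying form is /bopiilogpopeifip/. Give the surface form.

bobiilokpobeifp

Rule 1 (intervocalic voicing): /p/ is a voiceless stop between vowels /o/ and /i/, so it voices to [b]. /p/ is a voiceless stop between vowels /o/ and /e/, so it voices to [b]. /bopiilogpopeifip/ → bobiilogpobeifip.
Rule 2 (regressive voicing assimilation): /g/ precedes the voiceless obstruent /p/, so it devoices to [k] by assimilation. /bobiilogpobeifip/ → bobiilokpobeifip.
Rule 3 (high vowel syncope): /i/ is a high vowel flanked by voiceless consonants /f/ and /p/, so it deletes. /bobiilokpobeifip/ → bobiilokpobeifp.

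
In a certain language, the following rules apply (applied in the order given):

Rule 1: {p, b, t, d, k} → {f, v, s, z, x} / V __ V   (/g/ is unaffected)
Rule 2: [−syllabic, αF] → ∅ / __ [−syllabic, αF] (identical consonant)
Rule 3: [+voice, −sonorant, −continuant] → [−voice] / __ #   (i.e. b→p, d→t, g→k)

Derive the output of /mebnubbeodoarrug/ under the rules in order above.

mebnubeozoaruk

Rule 1 (intervocalic spirantization): /d/ is a stop between vowels /o/ and /o/, so it spirantizes to the fricative [z]. /mebnubbeodoarrug/ → mebnubbeozoarrug.
Rule 2 (degemination): /bb/ is a geminate; the first /b/ deletes. /rr/ is a geminate; the first /r/ deletes. /mebnubbeozoarrug/ → mebnubeozoarug.
Rule 3 (final devoicing): /g/ is a voiced stop in word-final position, so it devoices to [k]. /mebnubeozoarug/ → mebnubeozoaruk.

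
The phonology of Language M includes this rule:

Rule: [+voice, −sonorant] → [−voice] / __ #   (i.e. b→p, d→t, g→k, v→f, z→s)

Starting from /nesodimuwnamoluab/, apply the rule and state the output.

/b/ is a voiced obstruent in word-final position, so it devoices to [p].
The other instance of /d/ does not occur in the required environment and remains unchanged.
Surface form: [nesodimuwnamoluap].

nesodimuwnamoluap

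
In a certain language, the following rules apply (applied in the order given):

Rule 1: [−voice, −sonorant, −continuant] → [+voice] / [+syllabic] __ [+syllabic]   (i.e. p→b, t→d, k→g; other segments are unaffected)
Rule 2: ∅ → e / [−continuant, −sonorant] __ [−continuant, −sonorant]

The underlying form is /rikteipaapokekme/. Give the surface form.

Rule 1 (intervocalic voicing): /p/ is a voiceless stop between vowels /i/ and /a/, so it voices to [b]. /p/ is a voiceless stop between vowels /a/ and /o/, so it voices to [b]. /k/ is a voiceless stop between vowels /o/ and /e/, so it voices to [g]. /rikteipaapokekme/ → rikteibaabogekme.
Rule 2 (stop-cluster e-epenthesis): /k/ and /t/ form a stop–stop cluster, so [e] is inserted between them. /rikteibaabogekme/ → riketeibaabogekme.

riketeibaabogekme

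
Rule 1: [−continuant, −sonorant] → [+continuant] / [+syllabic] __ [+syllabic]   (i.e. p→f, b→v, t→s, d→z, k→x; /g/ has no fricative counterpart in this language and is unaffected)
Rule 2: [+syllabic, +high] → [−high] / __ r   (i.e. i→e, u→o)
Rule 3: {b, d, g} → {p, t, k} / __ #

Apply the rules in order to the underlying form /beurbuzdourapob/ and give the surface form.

beorbuzdoorafop

Rule 1 (intervocalic spirantization): /p/ is a stop between vowels /a/ and /o/, so it spirantizes to the fricative [f]. /beurbuzdourapob/ → beurbuzdourafob.
Rule 2 (pre-rhotic lowering): /u/ is a high vowel immediately before /r/, so it lowers to [o]. /u/ is a high vowel immediately before /r/, so it lowers to [o]. /beurbuzdourafob/ → beorbuzdoorafob.
Rule 3 (final devoicing): /b/ is a voiced stop in word-final position, so it devoices to [p]. /beorbuzdoorafob/ → beorbuzdoorafop.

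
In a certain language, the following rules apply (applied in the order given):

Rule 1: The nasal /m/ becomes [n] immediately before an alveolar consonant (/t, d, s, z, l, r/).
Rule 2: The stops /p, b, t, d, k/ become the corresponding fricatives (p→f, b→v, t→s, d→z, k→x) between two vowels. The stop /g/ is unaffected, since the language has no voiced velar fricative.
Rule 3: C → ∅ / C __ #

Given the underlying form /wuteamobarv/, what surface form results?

Rule 1 (nasal place assimilation): no segment meets the environment; /wuteamobarv/ is unchanged.
Rule 2 (intervocalic spirantization): /t/ is a stop between vowels /u/ and /e/, so it spirantizes to the fricative [s]. /b/ is a stop between vowels /o/ and /a/, so it spirantizes to the fricative [v]. /wuteamobarv/ → wuseamovarv.
Rule 3 (final cluster simplification): /v/ is the second consonant of a word-final cluster /rv/, so it deletes. /wuseamovarv/ → wuseamovar.

wuseamovar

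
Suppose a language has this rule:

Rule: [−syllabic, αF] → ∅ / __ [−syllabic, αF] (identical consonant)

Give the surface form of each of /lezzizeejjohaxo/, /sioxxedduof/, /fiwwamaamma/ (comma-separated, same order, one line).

lezizeejohaxo, sioxeduof, fiwamaama

/lezzizeejjohaxo/: /zz/ is a geminate; the first /z/ deletes. /jj/ is a geminate; the first /j/ deletes. → [lezizeejohaxo].
/sioxxedduof/: /xx/ is a geminate; the first /x/ deletes. /dd/ is a geminate; the first /d/ deletes. → [sioxeduof].
/fiwwamaamma/: /ww/ is a geminate; the first /w/ deletes. /mm/ is a geminate; the first /m/ deletes. → [fiwamaama].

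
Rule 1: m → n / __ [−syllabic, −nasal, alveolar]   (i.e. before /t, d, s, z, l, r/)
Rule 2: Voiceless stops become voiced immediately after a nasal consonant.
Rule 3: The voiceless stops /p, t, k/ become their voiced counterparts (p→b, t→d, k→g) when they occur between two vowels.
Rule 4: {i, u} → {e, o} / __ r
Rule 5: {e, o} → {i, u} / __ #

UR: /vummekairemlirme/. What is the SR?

Rule 1 (nasal place assimilation): /m/ precedes the alveolar consonant /l/, so it assimilates in place to [n]. /vummekairemlirme/ → vummekairenlirme.
Rule 2 (post-nasal voicing): no segment meets the environment; /vummekairenlirme/ is unchanged.
Rule 3 (intervocalic voicing): /k/ is a voiceless stop between vowels /e/ and /a/, so it voices to [g]. /vummekairenlirme/ → vummegairenlirme.
Rule 4 (pre-rhotic lowering): /i/ is a high vowel immediately before /r/, so it lowers to [e]. /i/ is a high vowel immediately before /r/, so it lowers to [e]. /vummegairenlirme/ → vummegaerenlerme.
Rule 5 (final vowel raising): /e/ is a mid vowel in word-final position, so it raises to [i]. /vummegaerenlerme/ → vummegaerenlermi.

vummegaerenlermi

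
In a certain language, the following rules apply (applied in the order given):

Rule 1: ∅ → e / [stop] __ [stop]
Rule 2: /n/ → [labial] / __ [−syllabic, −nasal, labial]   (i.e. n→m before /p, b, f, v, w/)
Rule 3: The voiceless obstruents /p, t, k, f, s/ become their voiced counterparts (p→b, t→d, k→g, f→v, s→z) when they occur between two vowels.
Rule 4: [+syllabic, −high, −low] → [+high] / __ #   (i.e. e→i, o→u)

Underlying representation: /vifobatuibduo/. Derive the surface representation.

vivobaduibeduu

Rule 1 (stop-cluster e-epenthesis): /b/ and /d/ form a stop–stop cluster, so [e] is inserted between them. /vifobatuibduo/ → vifobatuibeduo.
Rule 2 (nasal place assimilation): no segment meets the environment; /vifobatuibeduo/ is unchanged.
Rule 3 (intervocalic voicing): /f/ is a voiceless obstruent between vowels /i/ and /o/, so it voices to [v]. /t/ is a voiceless obstruent between vowels /a/ and /u/, so it voices to [d]. /vifobatuibeduo/ → vivobaduibeduo.
Rule 4 (final vowel raising): /o/ is a mid vowel in word-final position, so it raises to [u]. /vivobaduibeduo/ → vivobaduibeduu.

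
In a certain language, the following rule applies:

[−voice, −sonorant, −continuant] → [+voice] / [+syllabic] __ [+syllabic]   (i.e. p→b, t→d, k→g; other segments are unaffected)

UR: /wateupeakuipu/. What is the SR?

wadeubeaguibu

/t/ is a voiceless stop between vowels /a/ and /e/, so it voices to [d].
/p/ is a voiceless stop between vowels /u/ and /e/, so it voices to [b].
/k/ is a voiceless stop between vowels /a/ and /u/, so it voices to [g].
/p/ is a voiceless stop between vowels /i/ and /u/, so it voices to [b].
Surface form: [wadeubeaguibu].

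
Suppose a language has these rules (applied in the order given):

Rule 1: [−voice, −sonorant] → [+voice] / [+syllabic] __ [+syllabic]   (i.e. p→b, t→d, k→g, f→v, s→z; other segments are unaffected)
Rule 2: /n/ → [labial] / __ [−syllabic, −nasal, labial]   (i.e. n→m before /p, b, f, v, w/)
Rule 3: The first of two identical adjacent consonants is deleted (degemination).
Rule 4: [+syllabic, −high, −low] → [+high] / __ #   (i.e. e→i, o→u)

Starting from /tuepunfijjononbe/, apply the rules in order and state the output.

Rule 1 (intervocalic voicing): /p/ is a voiceless obstruent between vowels /e/ and /u/, so it voices to [b]. /tuepunfijjononbe/ → tuebunfijjononbe.
Rule 2 (nasal place assimilation): /n/ precedes the labial consonant /f/, so it assimilates in place to [m]. /n/ precedes the labial consonant /b/, so it assimilates in place to [m]. /tuebunfijjononbe/ → tuebumfijjonombe.
Rule 3 (degemination): /jj/ is a geminate; the first /j/ deletes. /tuebumfijjonombe/ → tuebumfijonombe.
Rule 4 (final vowel raising): /e/ is a mid vowel in word-final position, so it raises to [i]. /tuebumfijonombe/ → tuebumfijonombi.

tuebumfijonombi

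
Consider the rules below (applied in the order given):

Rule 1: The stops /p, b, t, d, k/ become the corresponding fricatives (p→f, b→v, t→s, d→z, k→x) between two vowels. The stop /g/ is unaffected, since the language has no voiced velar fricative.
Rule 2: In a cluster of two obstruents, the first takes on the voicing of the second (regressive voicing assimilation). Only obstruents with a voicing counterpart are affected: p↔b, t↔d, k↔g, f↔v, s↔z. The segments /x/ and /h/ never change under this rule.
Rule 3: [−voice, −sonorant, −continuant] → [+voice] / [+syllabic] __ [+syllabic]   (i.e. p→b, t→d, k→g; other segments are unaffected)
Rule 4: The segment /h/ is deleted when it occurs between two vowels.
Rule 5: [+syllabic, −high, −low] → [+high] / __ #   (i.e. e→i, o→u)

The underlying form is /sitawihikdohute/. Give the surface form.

sisawiigdousi

Rule 1 (intervocalic spirantization): /t/ is a stop between vowels /i/ and /a/, so it spirantizes to the fricative [s]. /t/ is a stop between vowels /u/ and /e/, so it spirantizes to the fricative [s]. /sitawihikdohute/ → sisawihikdohuse.
Rule 2 (regressive voicing assimilation): /k/ precedes the voiced obstruent /d/, so it voices to [g] by assimilation. /sisawihikdohuse/ → sisawihigdohuse.
Rule 3 (intervocalic voicing): no segment meets the environment; /sisawihigdohuse/ is unchanged.
Rule 4 (intervocalic h-deletion): /h/ occurs between vowels /i/ and /i/, so it deletes. /h/ occurs between vowels /o/ and /u/, so it deletes. /sisawihigdohuse/ → sisawiigdouse.
Rule 5 (final vowel raising): /e/ is a mid vowel in word-final position, so it raises to [i]. /sisawiigdouse/ → sisawiigdousi.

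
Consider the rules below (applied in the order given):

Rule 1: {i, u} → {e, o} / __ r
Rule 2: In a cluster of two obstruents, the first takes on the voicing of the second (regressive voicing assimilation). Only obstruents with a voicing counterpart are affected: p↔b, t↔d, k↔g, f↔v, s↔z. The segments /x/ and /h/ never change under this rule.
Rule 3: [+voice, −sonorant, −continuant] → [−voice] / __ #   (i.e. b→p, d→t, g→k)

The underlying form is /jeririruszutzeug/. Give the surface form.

jerereruzzudzeuk

Rule 1 (pre-rhotic lowering): /i/ is a high vowel immediately before /r/, so it lowers to [e]. /i/ is a high vowel immediately before /r/, so it lowers to [e]. /jeririruszutzeug/ → jerereruszutzeug.
Rule 2 (regressive voicing assimilation): /s/ precedes the voiced obstruent /z/, so it voices to [z] by assimilation. /t/ precedes the voiced obstruent /z/, so it voices to [d] by assimilation. /jerereruszutzeug/ → jerereruzzudzeug.
Rule 3 (final devoicing): /g/ is a voiced stop in word-final position, so it devoices to [k]. /jerereruzzudzeug/ → jerereruzzudzeuk.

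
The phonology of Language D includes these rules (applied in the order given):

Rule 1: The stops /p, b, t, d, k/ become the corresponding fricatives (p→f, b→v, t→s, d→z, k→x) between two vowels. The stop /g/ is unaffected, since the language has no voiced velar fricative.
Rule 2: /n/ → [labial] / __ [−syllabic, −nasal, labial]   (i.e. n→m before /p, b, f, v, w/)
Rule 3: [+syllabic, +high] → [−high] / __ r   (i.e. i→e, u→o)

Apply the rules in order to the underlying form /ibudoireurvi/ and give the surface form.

ivuzoereorvi

Rule 1 (intervocalic spirantization): /b/ is a stop between vowels /i/ and /u/, so it spirantizes to the fricative [v]. /d/ is a stop between vowels /u/ and /o/, so it spirantizes to the fricative [z]. /ibudoireurvi/ → ivuzoireurvi.
Rule 2 (nasal place assimilation): no segment meets the environment; /ivuzoireurvi/ is unchanged.
Rule 3 (pre-rhotic lowering): /i/ is a high vowel immediately before /r/, so it lowers to [e]. /u/ is a high vowel immediately before /r/, so it lowers to [o]. /ivuzoireurvi/ → ivuzoereorvi.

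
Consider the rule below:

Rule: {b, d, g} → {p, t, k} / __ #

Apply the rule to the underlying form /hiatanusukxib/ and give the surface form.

hiatanusukxip

/b/ is a voiced stop in word-final position, so it devoices to [p].
Surface form: [hiatanusukxip].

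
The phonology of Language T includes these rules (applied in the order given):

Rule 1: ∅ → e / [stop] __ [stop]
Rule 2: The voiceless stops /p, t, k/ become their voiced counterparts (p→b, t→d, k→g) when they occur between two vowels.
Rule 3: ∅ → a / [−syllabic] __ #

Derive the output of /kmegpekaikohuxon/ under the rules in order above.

Rule 1 (stop-cluster e-epenthesis): /g/ and /p/ form a stop–stop cluster, so [e] is inserted between them. /kmegpekaikohuxon/ → kmegepekaikohuxon.
Rule 2 (intervocalic voicing): /p/ is a voiceless stop between vowels /e/ and /e/, so it voices to [b]. /k/ is a voiceless stop between vowels /e/ and /a/, so it voices to [g]. /k/ is a voiceless stop between vowels /i/ and /o/, so it voices to [g]. /kmegepekaikohuxon/ → kmegebegaigohuxon.
Rule 3 (final a-epenthesis): the form ends in the consonant /n/, so [a] is inserted word-finally. /kmegebegaigohuxon/ → kmegebegaigohuxona.

kmegebegaigohuxona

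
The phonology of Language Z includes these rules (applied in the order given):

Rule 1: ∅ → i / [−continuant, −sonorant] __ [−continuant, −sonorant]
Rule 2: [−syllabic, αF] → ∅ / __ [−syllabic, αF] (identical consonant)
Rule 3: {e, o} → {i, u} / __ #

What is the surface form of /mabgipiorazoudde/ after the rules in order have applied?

mabigipiorazoudidi

Rule 1 (stop-cluster i-epenthesis): /b/ and /g/ form a stop–stop cluster, so [i] is inserted between them. /d/ and /d/ form a stop–stop cluster, so [i] is inserted between them. /mabgipiorazoudde/ → mabigipiorazoudide.
Rule 2 (degemination): no segment meets the environment; /mabigipiorazoudide/ is unchanged.
Rule 3 (final vowel raising): /e/ is a mid vowel in word-final position, so it raises to [i]. /mabigipiorazoudide/ → mabigipiorazoudidi.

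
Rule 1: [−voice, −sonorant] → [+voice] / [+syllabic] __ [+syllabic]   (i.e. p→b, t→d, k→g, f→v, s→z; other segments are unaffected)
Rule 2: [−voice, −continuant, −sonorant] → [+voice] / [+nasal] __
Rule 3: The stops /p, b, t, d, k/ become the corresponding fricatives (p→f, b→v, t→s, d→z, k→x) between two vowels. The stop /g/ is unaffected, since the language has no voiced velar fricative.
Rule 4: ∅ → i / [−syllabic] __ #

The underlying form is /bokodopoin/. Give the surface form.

Rule 1 (intervocalic voicing): /k/ is a voiceless obstruent between vowels /o/ and /o/, so it voices to [g]. /p/ is a voiceless obstruent between vowels /o/ and /o/, so it voices to [b]. /bokodopoin/ → bogodoboin.
Rule 2 (post-nasal voicing): no segment meets the environment; /bogodoboin/ is unchanged.
Rule 3 (intervocalic spirantization): /d/ is a stop between vowels /o/ and /o/, so it spirantizes to the fricative [z]. /b/ is a stop between vowels /o/ and /o/, so it spirantizes to the fricative [v]. /bogodoboin/ → bogozovoin.
Rule 4 (final i-epenthesis): the form ends in the consonant /n/, so [i] is inserted word-finally. /bogozovoin/ → bogozovoini.

bogozovoini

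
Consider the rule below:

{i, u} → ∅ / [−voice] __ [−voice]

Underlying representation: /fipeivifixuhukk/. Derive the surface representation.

/i/ is a high vowel flanked by voiceless consonants /f/ and /p/, so it deletes.
/i/ is a high vowel flanked by voiceless consonants /f/ and /x/, so it deletes.
/u/ is a high vowel flanked by voiceless consonants /x/ and /h/, so it deletes.
/u/ is a high vowel flanked by voiceless consonants /h/ and /k/, so it deletes.
The other instances of /i/ do not occur in the required environment and remain unchanged.
Surface form: [fpeivifxhkk].

fpeivifxhkk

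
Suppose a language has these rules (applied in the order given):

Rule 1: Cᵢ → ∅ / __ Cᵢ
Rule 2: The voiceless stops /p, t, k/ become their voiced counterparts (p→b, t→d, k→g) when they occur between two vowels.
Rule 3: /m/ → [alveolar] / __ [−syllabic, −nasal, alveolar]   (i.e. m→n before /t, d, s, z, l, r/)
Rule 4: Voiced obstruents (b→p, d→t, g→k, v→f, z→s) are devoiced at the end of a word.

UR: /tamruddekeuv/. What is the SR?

Rule 1 (degemination): /dd/ is a geminate; the first /d/ deletes. /tamruddekeuv/ → tamrudekeuv.
Rule 2 (intervocalic voicing): /k/ is a voiceless stop between vowels /e/ and /e/, so it voices to [g]. /tamrudekeuv/ → tamrudegeuv.
Rule 3 (nasal place assimilation): /m/ precedes the alveolar consonant /r/, so it assimilates in place to [n]. /tamrudegeuv/ → tanrudegeuv.
Rule 4 (final devoicing): /v/ is a voiced obstruent in word-final position, so it devoices to [f]. /tanrudegeuv/ → tanrudegeuf.

tanrudegeuf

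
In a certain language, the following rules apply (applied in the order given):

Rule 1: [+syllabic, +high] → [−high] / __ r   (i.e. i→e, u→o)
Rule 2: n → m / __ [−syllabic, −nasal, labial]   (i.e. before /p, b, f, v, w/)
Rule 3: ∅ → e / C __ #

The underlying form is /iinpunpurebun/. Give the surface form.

Rule 1 (pre-rhotic lowering): /u/ is a high vowel immediately before /r/, so it lowers to [o]. /iinpunpurebun/ → iinpunporebun.
Rule 2 (nasal place assimilation): /n/ precedes the labial consonant /p/, so it assimilates in place to [m]. /n/ precedes the labial consonant /p/, so it assimilates in place to [m]. /iinpunporebun/ → iimpumporebun.
Rule 3 (final e-epenthesis): the form ends in the consonant /n/, so [e] is inserted word-finally. /iimpumporebun/ → iimpumporebune.

iimpumporebune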